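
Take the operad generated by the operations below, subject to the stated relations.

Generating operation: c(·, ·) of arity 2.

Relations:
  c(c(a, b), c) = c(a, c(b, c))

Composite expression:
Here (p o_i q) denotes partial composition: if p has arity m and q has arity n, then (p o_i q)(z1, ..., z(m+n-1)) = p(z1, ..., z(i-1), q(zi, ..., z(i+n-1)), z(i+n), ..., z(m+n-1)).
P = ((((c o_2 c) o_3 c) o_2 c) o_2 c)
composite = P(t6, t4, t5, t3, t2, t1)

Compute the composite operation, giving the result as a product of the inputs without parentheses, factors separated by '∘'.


t6 ∘ t4 ∘ t5 ∘ t3 ∘ t2 ∘ t1

Key point: c is associative — brackets drop, the t-order remains.
c(t4, t5) flattens to t4 ∘ t5
c(c(t4, t5), t3) flattens to t4 ∘ t5 ∘ t3
c(t2, t1) flattens to t2 ∘ t1
c(c(c(t4, t5), t3), c(t2, t1)) flattens to t4 ∘ t5 ∘ t3 ∘ t2 ∘ t1
c(t6, c(c(c(t4, t5), t3), c(t2, t1))) flattens to t6 ∘ t4 ∘ t5 ∘ t3 ∘ t2 ∘ t1


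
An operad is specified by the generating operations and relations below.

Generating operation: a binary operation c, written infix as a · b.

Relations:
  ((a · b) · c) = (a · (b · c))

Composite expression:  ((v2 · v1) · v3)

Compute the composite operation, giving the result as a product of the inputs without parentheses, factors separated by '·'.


v2 · v1 · v3

Every regrouping of c is equal, so read the v-inputs in written order.
(v2 · v1) reduces to v2 · v1
((v2 · v1) · v3) reduces to v2 · v1 · v3


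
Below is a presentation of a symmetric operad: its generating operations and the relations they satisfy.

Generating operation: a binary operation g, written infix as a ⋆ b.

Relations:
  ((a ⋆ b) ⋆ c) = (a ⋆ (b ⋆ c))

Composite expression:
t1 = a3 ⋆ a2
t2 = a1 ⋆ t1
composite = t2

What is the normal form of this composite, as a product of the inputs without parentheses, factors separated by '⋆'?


a1 ⋆ a3 ⋆ a2

Under associativity of g, the answer is the a's in reading order.
(a3 ⋆ a2) spells out as a3 ⋆ a2
(a1 ⋆ (a3 ⋆ a2)) spells out as a1 ⋆ a3 ⋆ a2


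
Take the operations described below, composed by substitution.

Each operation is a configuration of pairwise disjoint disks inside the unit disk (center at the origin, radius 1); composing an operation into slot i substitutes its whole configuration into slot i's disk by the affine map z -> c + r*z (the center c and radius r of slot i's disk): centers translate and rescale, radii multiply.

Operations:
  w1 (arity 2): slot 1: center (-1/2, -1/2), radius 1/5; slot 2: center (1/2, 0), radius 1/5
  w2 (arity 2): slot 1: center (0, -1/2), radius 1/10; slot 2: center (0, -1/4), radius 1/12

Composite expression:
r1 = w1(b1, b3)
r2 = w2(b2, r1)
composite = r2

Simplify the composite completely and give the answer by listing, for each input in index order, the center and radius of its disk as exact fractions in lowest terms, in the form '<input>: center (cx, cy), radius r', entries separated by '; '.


b1: center (-1/24, -7/24), radius 1/60; b2: center (0, -1/2), radius 1/10; b3: center (1/24, -1/4), radius 1/60

Affine substitution under w2: radii multiply and b-centers shift.
b2 passes through 1 substitution, ending at center (0, -1/2), radius 1/10
b1 passes through 2 substitutions, ending at center (-1/24, -7/24), radius 1/60
b3 passes through 2 substitutions, ending at center (1/24, -1/4), radius 1/60


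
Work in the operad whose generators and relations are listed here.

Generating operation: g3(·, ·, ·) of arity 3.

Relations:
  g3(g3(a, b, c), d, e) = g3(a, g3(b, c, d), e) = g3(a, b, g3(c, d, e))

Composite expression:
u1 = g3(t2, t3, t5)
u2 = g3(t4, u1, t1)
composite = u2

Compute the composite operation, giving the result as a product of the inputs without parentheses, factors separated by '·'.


t4 · t2 · t3 · t5 · t1


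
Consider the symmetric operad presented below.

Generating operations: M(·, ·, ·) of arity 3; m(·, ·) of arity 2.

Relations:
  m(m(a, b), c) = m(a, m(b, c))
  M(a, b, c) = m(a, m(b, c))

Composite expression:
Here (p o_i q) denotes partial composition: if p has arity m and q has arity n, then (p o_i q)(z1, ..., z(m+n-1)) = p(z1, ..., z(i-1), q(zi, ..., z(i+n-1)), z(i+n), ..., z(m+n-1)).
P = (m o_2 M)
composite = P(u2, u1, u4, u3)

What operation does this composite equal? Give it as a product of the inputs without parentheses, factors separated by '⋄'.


u2 ⋄ u1 ⋄ u4 ⋄ u3


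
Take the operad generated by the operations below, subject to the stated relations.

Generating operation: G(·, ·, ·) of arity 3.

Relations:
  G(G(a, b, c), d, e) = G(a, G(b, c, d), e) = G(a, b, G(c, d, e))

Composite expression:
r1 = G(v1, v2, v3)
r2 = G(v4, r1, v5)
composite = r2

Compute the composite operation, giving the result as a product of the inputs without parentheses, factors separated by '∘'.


Under associativity of G, the answer is the v's in reading order.
G(v1, v2, v3) collapses to v1 ∘ v2 ∘ v3
G(v4, G(v1, v2, v3), v5) collapses to v4 ∘ v1 ∘ v2 ∘ v3 ∘ v5

v4 ∘ v1 ∘ v2 ∘ v3 ∘ v5


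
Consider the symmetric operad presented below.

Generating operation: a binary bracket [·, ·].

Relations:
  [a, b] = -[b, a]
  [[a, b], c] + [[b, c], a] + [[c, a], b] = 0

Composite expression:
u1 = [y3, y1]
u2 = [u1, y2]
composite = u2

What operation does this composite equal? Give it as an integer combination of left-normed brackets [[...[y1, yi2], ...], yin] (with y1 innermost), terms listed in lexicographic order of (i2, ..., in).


-[[y1, y3], y2]

Expand each bracket as ab - ba; the y1-initial words give the coefficients.
Composite bracket: [[y3, y1], y2]
Expanding via [a, b] = ab - ba: 4 signed words (2^2 = 4).
Collect the words opening with y1:
  y1y3y2 (sign -1) contributes -[[y1, y3], y2]


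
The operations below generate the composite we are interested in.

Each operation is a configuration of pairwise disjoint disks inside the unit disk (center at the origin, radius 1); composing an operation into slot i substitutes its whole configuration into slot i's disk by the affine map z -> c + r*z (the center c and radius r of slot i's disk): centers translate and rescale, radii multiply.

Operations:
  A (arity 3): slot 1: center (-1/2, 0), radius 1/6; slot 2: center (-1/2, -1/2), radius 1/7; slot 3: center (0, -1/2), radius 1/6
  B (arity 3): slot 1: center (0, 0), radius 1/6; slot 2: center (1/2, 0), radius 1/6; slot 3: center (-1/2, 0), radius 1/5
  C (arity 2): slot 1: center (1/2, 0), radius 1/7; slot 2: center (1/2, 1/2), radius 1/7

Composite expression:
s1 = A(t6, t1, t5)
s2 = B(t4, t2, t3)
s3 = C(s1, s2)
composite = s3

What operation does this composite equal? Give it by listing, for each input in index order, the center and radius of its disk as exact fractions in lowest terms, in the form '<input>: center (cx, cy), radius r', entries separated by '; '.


Each t-disk chains the slot maps above it in C; radii multiply.
tracing t6 down its 2-map path: center (3/7, 0), radius 1/42
tracing t1 down its 2-map path: center (3/7, -1/14), radius 1/49
tracing t5 down its 2-map path: center (1/2, -1/14), radius 1/42
tracing t4 down its 2-map path: center (1/2, 1/2), radius 1/42
tracing t2 down its 2-map path: center (4/7, 1/2), radius 1/42
tracing t3 down its 2-map path: center (3/7, 1/2), radius 1/35

t1: center (3/7, -1/14), radius 1/49; t2: center (4/7, 1/2), radius 1/42; t3: center (3/7, 1/2), radius 1/35; t4: center (1/2, 1/2), radius 1/42; t5: center (1/2, -1/14), radius 1/42; t6: center (3/7, 0), radius 1/42


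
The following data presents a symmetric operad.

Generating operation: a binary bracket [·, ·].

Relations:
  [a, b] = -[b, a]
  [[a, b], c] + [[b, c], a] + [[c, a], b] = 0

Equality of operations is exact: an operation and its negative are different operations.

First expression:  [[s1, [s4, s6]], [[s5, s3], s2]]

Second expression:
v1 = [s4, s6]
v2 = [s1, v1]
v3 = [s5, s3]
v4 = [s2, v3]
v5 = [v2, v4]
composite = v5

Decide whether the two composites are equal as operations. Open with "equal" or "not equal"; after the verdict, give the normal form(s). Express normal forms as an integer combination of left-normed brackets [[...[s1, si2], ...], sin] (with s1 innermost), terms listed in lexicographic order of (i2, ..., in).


not equal — first [[[[[s1, s4], s6], s2], s3], s5] - [[[[[s1, s4], s6], s2], s5], s3] - [[[[[s1, s4], s6], s3], s5], s2] + [[[[[s1, s4], s6], s5], s3], s2] - [[[[[s1, s6], s4], s2], s3], s5] + [[[[[s1, s6], s4], s2], s5], s3] + [[[[[s1, s6], s4], s3], s5], s2] - [[[[[s1, s6], s4], s5], s3], s2], second -[[[[[s1, s4], s6], s2], s3], s5] + [[[[[s1, s4], s6], s2], s5], s3] + [[[[[s1, s4], s6], s3], s5], s2] - [[[[[s1, s4], s6], s5], s3], s2] + [[[[[s1, s6], s4], s2], s3], s5] - [[[[[s1, s6], s4], s2], s5], s3] - [[[[[s1, s6], s4], s3], s5], s2] + [[[[[s1, s6], s4], s5], s3], s2]

In normal form, the first expression is [[[[[s1, s4], s6], s2], s3], s5] - [[[[[s1, s4], s6], s2], s5], s3] - [[[[[s1, s4], s6], s3], s5], s2] + [[[[[s1, s4], s6], s5], s3], s2] - [[[[[s1, s6], s4], s2], s3], s5] + [[[[[s1, s6], s4], s2], s5], s3] + [[[[[s1, s6], s4], s3], s5], s2] - [[[[[s1, s6], s4], s5], s3], s2]
In normal form, the second expression is -[[[[[s1, s4], s6], s2], s3], s5] + [[[[[s1, s4], s6], s2], s5], s3] + [[[[[s1, s4], s6], s3], s5], s2] - [[[[[s1, s4], s6], s5], s3], s2] + [[[[[s1, s6], s4], s2], s3], s5] - [[[[[s1, s6], s4], s2], s5], s3] - [[[[[s1, s6], s4], s3], s5], s2] + [[[[[s1, s6], s4], s5], s3], s2]
Distinct normal forms: not equal.


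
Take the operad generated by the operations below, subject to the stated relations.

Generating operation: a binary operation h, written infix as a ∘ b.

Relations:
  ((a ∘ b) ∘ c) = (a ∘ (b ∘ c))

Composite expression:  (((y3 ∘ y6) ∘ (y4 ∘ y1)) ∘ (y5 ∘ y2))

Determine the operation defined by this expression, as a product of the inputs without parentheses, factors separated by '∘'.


y3 ∘ y6 ∘ y4 ∘ y1 ∘ y5 ∘ y2


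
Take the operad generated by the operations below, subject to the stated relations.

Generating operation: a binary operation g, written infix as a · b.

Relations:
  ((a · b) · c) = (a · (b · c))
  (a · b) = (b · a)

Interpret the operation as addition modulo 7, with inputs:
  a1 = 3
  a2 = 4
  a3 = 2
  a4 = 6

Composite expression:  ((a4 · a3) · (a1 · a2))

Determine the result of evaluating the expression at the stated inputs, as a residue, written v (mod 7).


1 (mod 7)

(a4 · a3) = 1
(a1 · a2) = 0
((a4 · a3) · (a1 · a2)) = 1


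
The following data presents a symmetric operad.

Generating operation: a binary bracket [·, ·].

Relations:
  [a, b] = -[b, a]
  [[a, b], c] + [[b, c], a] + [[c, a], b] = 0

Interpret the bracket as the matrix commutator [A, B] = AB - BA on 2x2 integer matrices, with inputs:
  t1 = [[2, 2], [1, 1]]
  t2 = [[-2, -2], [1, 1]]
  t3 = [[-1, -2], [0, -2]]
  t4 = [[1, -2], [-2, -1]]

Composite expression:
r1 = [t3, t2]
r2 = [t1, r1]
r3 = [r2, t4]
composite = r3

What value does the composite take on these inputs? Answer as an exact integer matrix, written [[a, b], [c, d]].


[[-6, -24], [18, 6]]

[t3, t2] = [[-2, -8], [-1, 2]]
[t1, [t3, t2]] = [[6, 0], [-3, -6]]
[[t1, [t3, t2]], t4] = [[-6, -24], [18, 6]]


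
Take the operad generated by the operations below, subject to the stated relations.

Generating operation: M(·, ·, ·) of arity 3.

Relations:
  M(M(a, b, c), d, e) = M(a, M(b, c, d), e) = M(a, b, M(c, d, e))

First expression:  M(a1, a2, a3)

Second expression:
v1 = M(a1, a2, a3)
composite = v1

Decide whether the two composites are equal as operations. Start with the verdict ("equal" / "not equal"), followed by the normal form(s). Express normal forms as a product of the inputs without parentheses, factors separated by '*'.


equal: each reduces to a1 * a2 * a3

The first expression reduces to a1 * a2 * a3
The second expression reduces to a1 * a2 * a3
The normal forms match — equal.


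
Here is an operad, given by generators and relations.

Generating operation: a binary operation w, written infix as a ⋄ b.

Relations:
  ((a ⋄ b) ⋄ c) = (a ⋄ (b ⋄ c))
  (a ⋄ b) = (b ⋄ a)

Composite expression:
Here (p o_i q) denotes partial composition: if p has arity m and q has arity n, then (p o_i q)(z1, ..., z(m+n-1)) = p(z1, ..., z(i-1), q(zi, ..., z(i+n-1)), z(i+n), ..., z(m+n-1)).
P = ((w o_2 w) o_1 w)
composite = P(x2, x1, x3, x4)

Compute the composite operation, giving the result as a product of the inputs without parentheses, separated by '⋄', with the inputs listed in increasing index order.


Key point: w commutes, so take the x-inputs in any fixed order.
(x2 ⋄ x1) collapses to x2 ⋄ x1
(x3 ⋄ x4) collapses to x3 ⋄ x4
((x2 ⋄ x1) ⋄ (x3 ⋄ x4)) collapses to x2 ⋄ x1 ⋄ x3 ⋄ x4
the factors in increasing index order: x1 ⋄ x2 ⋄ x3 ⋄ x4

x1 ⋄ x2 ⋄ x3 ⋄ x4


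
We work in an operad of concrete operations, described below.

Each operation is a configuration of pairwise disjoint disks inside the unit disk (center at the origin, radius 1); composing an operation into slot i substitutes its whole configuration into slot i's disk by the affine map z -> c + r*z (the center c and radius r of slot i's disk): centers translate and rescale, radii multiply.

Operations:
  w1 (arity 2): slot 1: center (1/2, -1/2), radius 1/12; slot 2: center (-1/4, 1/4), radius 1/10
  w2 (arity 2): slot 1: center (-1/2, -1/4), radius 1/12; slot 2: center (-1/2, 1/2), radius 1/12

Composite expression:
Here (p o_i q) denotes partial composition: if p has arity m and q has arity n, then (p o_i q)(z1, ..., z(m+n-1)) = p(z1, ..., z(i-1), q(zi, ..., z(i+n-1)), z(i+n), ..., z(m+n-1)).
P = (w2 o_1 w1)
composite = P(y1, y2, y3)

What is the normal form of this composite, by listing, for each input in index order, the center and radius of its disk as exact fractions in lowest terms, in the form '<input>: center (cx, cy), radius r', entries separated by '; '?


Follow each y-input down from w2: c' goes to c + r*c', radius to r*r'.
input y1: composing its 2 substitution steps yields center (-11/24, -7/24), radius 1/144
input y2: composing its 2 substitution steps yields center (-25/48, -11/48), radius 1/120
input y3: composing its 1 substitution step yields center (-1/2, 1/2), radius 1/12

y1: center (-11/24, -7/24), radius 1/144; y2: center (-25/48, -11/48), radius 1/120; y3: center (-1/2, 1/2), radius 1/12


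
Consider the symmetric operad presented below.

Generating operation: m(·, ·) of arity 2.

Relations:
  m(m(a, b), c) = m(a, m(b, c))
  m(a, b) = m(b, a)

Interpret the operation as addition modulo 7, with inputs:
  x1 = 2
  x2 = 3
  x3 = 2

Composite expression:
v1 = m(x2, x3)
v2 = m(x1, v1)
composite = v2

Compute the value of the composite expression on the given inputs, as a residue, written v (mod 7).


0 (mod 7)

m(x2, x3) = 5
m(x1, m(x2, x3)) = 0


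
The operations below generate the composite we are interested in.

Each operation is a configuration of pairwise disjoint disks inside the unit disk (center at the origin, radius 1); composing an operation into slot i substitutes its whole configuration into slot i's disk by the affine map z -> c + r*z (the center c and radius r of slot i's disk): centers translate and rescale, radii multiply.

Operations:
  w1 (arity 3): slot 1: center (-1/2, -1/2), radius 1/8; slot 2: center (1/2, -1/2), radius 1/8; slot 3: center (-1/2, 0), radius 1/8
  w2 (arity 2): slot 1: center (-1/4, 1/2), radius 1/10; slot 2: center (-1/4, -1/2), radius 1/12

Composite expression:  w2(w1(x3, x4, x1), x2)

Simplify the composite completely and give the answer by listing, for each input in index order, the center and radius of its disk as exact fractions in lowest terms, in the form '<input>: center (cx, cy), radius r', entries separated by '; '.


x1: center (-3/10, 1/2), radius 1/80; x2: center (-1/4, -1/2), radius 1/12; x3: center (-3/10, 9/20), radius 1/80; x4: center (-1/5, 9/20), radius 1/80

Only the slot chain above each x matters under w2; compose those maps.
x3: after 2 affine steps, its disk has center (-3/10, 9/20), radius 1/80
x4: after 2 affine steps, its disk has center (-1/5, 9/20), radius 1/80
x1: after 2 affine steps, its disk has center (-3/10, 1/2), radius 1/80
x2: after 1 affine step, its disk has center (-1/4, -1/2), radius 1/12


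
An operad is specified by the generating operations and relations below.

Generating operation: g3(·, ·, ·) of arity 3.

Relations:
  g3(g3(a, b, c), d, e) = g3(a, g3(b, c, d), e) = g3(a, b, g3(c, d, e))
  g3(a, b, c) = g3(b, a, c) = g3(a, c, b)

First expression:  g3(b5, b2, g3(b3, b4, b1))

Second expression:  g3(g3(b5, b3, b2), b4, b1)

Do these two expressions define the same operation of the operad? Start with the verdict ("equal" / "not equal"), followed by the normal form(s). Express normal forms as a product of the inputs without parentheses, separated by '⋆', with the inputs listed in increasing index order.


equal; the common form is b1 ⋆ b2 ⋆ b3 ⋆ b4 ⋆ b5

The first composite normalizes to b1 ⋆ b2 ⋆ b3 ⋆ b4 ⋆ b5
The second composite normalizes to b1 ⋆ b2 ⋆ b3 ⋆ b4 ⋆ b5
Identical normal forms: equal.


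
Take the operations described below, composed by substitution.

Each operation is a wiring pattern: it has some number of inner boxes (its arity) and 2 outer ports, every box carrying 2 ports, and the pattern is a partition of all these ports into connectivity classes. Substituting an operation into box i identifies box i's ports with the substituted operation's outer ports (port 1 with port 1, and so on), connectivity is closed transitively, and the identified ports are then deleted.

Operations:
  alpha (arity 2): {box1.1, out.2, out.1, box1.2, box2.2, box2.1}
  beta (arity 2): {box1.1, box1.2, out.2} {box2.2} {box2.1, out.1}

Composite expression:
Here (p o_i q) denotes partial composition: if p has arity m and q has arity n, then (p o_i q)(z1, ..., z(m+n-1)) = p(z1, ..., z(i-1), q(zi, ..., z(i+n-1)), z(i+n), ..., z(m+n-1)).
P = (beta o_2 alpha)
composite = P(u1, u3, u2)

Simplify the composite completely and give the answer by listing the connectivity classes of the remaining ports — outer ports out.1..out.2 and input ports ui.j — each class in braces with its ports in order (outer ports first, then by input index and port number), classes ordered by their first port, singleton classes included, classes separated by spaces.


Two ports join when wires chain via beta-identified ports.
after alpha, the pattern on (u3, u2) reads {out.1, out.2, u2.1, u2.2, u3.1, u3.2} (out.j = its outer ports)
after beta, the pattern on (u1, u3, u2) reads {out.1, u2.1, u2.2, u3.1, u3.2} {out.2, u1.1, u1.2} (out.j = its outer ports)

{out.1, u2.1, u2.2, u3.1, u3.2} {out.2, u1.1, u1.2}


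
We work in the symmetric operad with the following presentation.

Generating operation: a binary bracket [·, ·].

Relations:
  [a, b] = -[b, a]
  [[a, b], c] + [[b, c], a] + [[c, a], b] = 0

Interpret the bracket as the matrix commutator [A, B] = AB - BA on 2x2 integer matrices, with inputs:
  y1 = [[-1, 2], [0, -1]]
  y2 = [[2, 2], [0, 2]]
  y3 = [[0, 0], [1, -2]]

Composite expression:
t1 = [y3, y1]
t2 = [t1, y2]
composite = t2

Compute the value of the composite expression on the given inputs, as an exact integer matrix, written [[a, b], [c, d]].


[[0, -8], [0, 0]]

[y3, y1] = [[-2, 4], [0, 2]]
[[y3, y1], y2] = [[0, -8], [0, 0]]


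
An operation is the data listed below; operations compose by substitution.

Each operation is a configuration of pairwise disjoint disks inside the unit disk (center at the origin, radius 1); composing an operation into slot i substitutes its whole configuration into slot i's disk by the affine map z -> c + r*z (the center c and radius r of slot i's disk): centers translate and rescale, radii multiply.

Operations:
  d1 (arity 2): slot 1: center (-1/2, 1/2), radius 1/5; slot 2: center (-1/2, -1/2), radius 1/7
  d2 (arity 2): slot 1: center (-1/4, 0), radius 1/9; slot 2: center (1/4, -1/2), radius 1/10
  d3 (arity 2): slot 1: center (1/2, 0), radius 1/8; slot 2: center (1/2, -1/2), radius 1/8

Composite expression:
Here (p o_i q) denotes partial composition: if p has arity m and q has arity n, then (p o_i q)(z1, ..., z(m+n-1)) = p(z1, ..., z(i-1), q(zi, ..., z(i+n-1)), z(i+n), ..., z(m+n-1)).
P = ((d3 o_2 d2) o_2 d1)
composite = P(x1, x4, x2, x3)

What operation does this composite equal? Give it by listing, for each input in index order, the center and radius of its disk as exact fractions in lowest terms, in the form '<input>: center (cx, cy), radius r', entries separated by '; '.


x1: center (1/2, 0), radius 1/8; x2: center (133/288, -73/144), radius 1/504; x3: center (17/32, -9/16), radius 1/80; x4: center (133/288, -71/144), radius 1/360

Affine substitution under d3: radii multiply and x-centers shift.
input x1: applying the 1 nested substitution gives center (1/2, 0), radius 1/8
input x4: applying the 3 nested substitutions gives center (133/288, -71/144), radius 1/360
input x2: applying the 3 nested substitutions gives center (133/288, -73/144), radius 1/504
input x3: applying the 2 nested substitutions gives center (17/32, -9/16), radius 1/80


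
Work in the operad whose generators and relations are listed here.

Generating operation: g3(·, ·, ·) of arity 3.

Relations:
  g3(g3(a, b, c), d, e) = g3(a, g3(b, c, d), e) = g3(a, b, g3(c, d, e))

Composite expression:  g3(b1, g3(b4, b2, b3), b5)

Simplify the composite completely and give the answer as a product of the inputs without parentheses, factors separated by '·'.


b1 · b4 · b2 · b3 · b5

All parenthesizations of g3 agree; list the b-inputs left to right.
g3(b4, b2, b3) linearizes to b4 · b2 · b3
g3(b1, g3(b4, b2, b3), b5) linearizes to b1 · b4 · b2 · b3 · b5


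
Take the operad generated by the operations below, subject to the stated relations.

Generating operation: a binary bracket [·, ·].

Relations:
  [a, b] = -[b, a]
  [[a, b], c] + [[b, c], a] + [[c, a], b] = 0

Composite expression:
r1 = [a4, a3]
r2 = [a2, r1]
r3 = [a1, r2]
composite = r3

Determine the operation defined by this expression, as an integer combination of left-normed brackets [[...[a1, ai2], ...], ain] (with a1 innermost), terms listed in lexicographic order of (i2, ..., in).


-[[[a1, a2], a3], a4] + [[[a1, a2], a4], a3] + [[[a1, a3], a4], a2] - [[[a1, a4], a3], a2]


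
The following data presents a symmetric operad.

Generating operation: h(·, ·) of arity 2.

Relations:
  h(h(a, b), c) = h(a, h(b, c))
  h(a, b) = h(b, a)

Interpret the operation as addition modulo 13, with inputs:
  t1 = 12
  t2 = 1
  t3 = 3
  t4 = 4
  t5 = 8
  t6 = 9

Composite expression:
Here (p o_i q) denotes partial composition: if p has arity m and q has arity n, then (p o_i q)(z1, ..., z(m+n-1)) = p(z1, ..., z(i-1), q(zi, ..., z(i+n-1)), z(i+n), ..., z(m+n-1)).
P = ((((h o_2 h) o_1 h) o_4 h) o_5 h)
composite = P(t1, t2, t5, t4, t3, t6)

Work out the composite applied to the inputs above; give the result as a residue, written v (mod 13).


11 (mod 13)

h(t1, t2) = 0
h(t3, t6) = 12
h(t4, h(t3, t6)) = 3
h(t5, h(t4, h(t3, t6))) = 11
h(h(t1, t2), h(t5, h(t4, h(t3, t6)))) = 11


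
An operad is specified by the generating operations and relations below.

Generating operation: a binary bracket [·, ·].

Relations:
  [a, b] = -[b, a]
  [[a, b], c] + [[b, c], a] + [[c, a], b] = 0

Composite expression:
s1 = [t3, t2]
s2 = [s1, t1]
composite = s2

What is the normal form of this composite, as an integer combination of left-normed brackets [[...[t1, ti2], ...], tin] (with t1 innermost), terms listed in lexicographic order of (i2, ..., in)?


A multilinear Lie element is pinned by t1-initial words (t1 innermost).
Composite bracket: [[t3, t2], t1]
Under [a, b] = ab - ba we get 4 signed associative words (2^2 = 4).
Only words starting with t1 matter:
  word t1t2t3 has sign +1, contributing +[[t1, t2], t3]
  word t1t3t2 has sign -1, contributing -[[t1, t3], t2]

[[t1, t2], t3] - [[t1, t3], t2]


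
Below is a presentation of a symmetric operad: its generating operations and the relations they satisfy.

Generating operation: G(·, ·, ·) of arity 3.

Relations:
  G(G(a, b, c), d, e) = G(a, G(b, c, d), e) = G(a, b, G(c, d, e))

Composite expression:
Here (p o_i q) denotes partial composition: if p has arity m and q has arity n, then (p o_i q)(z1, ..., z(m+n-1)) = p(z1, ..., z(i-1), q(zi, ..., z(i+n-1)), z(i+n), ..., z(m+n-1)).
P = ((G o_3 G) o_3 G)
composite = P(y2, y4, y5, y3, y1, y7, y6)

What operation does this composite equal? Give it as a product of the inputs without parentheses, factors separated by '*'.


y2 * y4 * y5 * y3 * y1 * y7 * y6

All parenthesizations of G agree; list the y-inputs left to right.
G(y5, y3, y1) unparenthesizes to y5 * y3 * y1
G(G(y5, y3, y1), y7, y6) unparenthesizes to y5 * y3 * y1 * y7 * y6
G(y2, y4, G(G(y5, y3, y1), y7, y6)) unparenthesizes to y2 * y4 * y5 * y3 * y1 * y7 * y6


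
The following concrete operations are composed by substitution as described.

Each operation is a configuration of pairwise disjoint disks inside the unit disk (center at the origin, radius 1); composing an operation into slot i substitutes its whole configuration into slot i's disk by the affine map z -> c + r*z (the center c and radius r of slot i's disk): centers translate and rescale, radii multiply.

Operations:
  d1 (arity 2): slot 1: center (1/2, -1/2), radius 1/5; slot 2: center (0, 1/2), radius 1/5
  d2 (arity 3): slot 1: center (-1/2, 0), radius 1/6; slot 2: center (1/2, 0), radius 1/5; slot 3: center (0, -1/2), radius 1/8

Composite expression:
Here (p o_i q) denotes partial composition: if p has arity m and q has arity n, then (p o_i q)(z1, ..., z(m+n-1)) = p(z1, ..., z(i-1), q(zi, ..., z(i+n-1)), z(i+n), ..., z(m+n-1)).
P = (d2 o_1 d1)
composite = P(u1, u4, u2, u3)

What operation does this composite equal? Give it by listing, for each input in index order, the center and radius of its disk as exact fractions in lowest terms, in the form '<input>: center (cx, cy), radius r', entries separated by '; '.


u1: center (-5/12, -1/12), radius 1/30; u2: center (1/2, 0), radius 1/5; u3: center (0, -1/2), radius 1/8; u4: center (-1/2, 1/12), radius 1/30


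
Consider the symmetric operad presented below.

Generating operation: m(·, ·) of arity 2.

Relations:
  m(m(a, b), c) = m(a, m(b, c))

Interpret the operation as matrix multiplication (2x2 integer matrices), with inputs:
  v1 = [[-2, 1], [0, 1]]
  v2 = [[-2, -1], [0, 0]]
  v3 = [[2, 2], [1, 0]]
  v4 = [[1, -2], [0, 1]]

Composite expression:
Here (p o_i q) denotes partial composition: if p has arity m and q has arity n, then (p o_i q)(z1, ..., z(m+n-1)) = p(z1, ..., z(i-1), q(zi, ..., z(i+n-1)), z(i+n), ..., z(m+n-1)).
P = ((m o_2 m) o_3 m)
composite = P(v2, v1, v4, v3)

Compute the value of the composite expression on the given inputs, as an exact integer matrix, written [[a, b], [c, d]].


[[-3, 8], [0, 0]]

m(v4, v3) = [[0, 2], [1, 0]]
m(v1, m(v4, v3)) = [[1, -4], [1, 0]]
m(v2, m(v1, m(v4, v3))) = [[-3, 8], [0, 0]]


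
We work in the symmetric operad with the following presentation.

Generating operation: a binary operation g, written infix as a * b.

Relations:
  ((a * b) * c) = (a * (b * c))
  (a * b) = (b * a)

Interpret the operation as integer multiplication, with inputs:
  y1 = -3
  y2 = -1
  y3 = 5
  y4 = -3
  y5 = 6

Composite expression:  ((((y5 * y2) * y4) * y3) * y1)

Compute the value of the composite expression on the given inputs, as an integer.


(y5 * y2) = -6
((y5 * y2) * y4) = 18
(((y5 * y2) * y4) * y3) = 90
((((y5 * y2) * y4) * y3) * y1) = -270

-270


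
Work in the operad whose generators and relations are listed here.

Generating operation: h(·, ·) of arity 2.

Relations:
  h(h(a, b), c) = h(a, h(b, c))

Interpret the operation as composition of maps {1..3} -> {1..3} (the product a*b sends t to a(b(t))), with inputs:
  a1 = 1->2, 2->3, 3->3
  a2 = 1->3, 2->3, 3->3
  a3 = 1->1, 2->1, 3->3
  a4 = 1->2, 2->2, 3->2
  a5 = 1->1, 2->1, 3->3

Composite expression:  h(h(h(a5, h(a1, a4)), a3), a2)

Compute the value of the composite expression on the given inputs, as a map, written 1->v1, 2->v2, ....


1->3, 2->3, 3->3

h(a1, a4) = 1->3, 2->3, 3->3
h(a5, h(a1, a4)) = 1->3, 2->3, 3->3
h(h(a5, h(a1, a4)), a3) = 1->3, 2->3, 3->3
h(h(h(a5, h(a1, a4)), a3), a2) = 1->3, 2->3, 3->3


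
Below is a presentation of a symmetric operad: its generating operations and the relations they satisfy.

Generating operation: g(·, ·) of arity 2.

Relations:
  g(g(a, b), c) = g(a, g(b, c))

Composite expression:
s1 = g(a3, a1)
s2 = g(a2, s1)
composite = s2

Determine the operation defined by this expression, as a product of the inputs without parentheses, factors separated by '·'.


a2 · a3 · a1

Under associativity of g, the answer is the a's in reading order.
g(a3, a1) reduces to a3 · a1
g(a2, g(a3, a1)) reduces to a2 · a3 · a1


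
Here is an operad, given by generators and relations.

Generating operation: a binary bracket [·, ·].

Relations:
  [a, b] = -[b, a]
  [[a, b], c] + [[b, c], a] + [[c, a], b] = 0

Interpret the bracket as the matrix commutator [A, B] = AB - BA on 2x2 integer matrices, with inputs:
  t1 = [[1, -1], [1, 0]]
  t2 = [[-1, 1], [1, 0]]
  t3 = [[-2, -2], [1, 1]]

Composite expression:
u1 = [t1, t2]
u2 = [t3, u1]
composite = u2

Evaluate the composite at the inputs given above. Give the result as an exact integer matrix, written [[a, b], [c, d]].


[t1, t2] = [[-2, 0], [-2, 2]]
[t3, [t1, t2]] = [[4, -8], [-10, -4]]

[[4, -8], [-10, -4]]


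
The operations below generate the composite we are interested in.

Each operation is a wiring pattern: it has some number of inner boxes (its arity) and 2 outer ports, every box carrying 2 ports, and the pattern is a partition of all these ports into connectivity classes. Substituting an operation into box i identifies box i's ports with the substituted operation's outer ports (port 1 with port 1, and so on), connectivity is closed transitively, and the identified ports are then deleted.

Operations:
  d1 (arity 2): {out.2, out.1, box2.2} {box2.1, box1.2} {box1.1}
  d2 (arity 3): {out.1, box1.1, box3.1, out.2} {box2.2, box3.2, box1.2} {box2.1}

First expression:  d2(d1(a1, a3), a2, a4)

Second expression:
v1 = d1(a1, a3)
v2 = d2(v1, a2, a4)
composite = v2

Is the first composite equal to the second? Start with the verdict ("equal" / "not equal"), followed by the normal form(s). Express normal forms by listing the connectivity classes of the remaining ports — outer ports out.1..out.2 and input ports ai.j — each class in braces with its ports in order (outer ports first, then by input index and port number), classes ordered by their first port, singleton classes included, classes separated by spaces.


The first expression reduces to {out.1, out.2, a2.2, a3.2, a4.1, a4.2} {a1.1} {a1.2, a3.1} {a2.1}
The second expression reduces to {out.1, out.2, a2.2, a3.2, a4.1, a4.2} {a1.1} {a1.2, a3.1} {a2.1}
Both agree, so they are equal.

equal; both compose to {out.1, out.2, a2.2, a3.2, a4.1, a4.2} {a1.1} {a1.2, a3.1} {a2.1}


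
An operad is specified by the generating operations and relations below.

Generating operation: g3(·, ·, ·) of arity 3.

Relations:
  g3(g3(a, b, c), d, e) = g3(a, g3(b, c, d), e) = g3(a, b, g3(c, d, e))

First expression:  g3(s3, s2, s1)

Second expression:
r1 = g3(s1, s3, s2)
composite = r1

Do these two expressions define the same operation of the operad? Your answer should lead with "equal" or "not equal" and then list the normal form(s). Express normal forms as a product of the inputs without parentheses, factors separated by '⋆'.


not equal: they reduce to s3 ⋆ s2 ⋆ s1 and s1 ⋆ s3 ⋆ s2

The first expression reduces to s3 ⋆ s2 ⋆ s1
The second expression reduces to s1 ⋆ s3 ⋆ s2
The normal forms differ: not equal.


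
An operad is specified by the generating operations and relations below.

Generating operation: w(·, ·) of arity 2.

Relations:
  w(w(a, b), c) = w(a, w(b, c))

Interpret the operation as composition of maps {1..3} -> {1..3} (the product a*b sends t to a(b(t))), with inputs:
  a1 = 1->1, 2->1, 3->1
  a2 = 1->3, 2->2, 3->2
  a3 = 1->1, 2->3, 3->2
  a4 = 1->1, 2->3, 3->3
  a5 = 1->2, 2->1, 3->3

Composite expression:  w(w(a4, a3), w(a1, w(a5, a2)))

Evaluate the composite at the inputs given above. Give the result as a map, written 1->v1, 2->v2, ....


1->1, 2->1, 3->1

w(a4, a3) = 1->1, 2->3, 3->3
w(a5, a2) = 1->3, 2->1, 3->1
w(a1, w(a5, a2)) = 1->1, 2->1, 3->1
w(w(a4, a3), w(a1, w(a5, a2))) = 1->1, 2->1, 3->1


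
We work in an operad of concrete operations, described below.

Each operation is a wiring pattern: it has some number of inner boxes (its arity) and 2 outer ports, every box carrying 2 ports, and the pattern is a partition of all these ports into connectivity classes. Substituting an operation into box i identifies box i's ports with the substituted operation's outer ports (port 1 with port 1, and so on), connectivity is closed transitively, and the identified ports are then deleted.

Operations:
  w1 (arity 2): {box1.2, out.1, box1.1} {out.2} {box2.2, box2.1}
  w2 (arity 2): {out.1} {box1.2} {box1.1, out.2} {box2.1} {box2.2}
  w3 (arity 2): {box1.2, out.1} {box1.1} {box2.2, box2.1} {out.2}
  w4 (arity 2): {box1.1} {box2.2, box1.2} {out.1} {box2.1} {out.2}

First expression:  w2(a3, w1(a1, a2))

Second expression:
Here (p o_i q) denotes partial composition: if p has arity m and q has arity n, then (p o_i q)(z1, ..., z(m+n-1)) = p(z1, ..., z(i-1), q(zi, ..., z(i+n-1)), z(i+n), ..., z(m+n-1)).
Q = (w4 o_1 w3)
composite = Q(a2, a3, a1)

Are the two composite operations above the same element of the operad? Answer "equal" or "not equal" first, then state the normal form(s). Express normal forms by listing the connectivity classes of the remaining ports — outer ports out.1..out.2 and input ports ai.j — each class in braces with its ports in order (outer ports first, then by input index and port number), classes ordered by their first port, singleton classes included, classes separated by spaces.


The first expression, normalized: {out.1} {out.2, a3.1} {a1.1, a1.2} {a2.1, a2.2} {a3.2}
The second expression, normalized: {out.1} {out.2} {a1.1} {a1.2} {a2.1} {a2.2} {a3.1, a3.2}
No match — not equal.

not equal: they reduce to {out.1} {out.2, a3.1} {a1.1, a1.2} {a2.1, a2.2} {a3.2} and {out.1} {out.2} {a1.1} {a1.2} {a2.1} {a2.2} {a3.1, a3.2}


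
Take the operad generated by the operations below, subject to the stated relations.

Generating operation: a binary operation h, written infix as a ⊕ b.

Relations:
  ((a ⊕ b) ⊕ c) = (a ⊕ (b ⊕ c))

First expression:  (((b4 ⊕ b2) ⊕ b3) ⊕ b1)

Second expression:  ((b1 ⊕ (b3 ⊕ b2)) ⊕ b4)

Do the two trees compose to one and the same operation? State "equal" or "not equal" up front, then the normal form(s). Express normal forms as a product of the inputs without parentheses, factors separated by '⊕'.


Normal form of the first expression: b4 ⊕ b2 ⊕ b3 ⊕ b1
Normal form of the second expression: b1 ⊕ b3 ⊕ b2 ⊕ b4
The normal forms differ: not equal.

not equal; the first gives b4 ⊕ b2 ⊕ b3 ⊕ b1 and the second b1 ⊕ b3 ⊕ b2 ⊕ b4


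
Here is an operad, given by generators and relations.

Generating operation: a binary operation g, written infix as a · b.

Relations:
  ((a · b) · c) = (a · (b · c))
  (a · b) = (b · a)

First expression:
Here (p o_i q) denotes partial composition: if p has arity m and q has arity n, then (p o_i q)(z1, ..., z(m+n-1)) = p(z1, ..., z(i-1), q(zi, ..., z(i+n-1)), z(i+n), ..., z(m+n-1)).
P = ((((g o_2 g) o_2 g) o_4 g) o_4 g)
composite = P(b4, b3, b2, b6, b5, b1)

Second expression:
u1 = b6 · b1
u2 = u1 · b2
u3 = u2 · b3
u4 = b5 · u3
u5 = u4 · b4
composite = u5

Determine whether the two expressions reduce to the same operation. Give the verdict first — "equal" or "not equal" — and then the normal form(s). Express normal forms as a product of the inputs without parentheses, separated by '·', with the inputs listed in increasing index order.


Reducing the first expression gives b1 · b2 · b3 · b4 · b5 · b6
Reducing the second expression gives b1 · b2 · b3 · b4 · b5 · b6
Both agree, so they are equal.

equal: each reduces to b1 · b2 · b3 · b4 · b5 · b6


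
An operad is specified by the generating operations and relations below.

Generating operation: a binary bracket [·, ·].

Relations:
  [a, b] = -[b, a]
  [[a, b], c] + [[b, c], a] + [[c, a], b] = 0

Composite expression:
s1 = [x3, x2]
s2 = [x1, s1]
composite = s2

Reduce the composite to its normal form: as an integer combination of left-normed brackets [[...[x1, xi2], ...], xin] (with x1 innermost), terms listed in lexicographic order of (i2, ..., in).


-[[x1, x2], x3] + [[x1, x3], x2]

Antisymmetry and Jacobi reduce to x1-anchored left-normed brackets.
Composite bracket: [x1, [x3, x2]]
Applying ab - ba throughout gives 4 signed words (2^2 = 4).
Words beginning with x1 determine it all:
  the word x1x2x3 carries sign -1 and contributes -[[x1, x2], x3]
  the word x1x3x2 carries sign +1 and contributes +[[x1, x3], x2]


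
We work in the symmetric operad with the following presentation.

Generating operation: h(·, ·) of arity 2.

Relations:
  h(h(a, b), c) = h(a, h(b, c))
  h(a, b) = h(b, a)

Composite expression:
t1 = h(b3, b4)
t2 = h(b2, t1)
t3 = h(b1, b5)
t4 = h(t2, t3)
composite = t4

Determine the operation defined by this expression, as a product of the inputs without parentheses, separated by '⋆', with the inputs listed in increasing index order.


Shape and order are irrelevant to h; the b-input set decides.
h(b3, b4) spells out as b3 ⋆ b4
h(b2, h(b3, b4)) spells out as b2 ⋆ b3 ⋆ b4
h(b1, b5) spells out as b1 ⋆ b5
h(h(b2, h(b3, b4)), h(b1, b5)) spells out as b2 ⋆ b3 ⋆ b4 ⋆ b1 ⋆ b5
sorting the factors by input index: b1 ⋆ b2 ⋆ b3 ⋆ b4 ⋆ b5

b1 ⋆ b2 ⋆ b3 ⋆ b4 ⋆ b5


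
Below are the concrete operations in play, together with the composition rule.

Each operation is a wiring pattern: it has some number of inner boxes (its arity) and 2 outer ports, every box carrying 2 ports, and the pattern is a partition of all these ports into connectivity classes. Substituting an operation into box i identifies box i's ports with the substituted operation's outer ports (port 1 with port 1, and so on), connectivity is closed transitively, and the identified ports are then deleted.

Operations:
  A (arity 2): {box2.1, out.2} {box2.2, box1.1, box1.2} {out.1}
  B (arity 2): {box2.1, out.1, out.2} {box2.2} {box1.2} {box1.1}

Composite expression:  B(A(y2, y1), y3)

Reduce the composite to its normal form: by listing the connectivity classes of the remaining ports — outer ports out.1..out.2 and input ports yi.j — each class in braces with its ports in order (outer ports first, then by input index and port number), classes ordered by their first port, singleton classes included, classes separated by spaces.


{out.1, out.2, y3.1} {y1.1} {y1.2, y2.1, y2.2} {y3.2}

Two ports join when wires chain via B-identified ports.
the subtree at A composes to {out.1} {out.2, y1.1} {y1.2, y2.1, y2.2} on (y2, y1); out.j = own outer ports
the subtree at B composes to {out.1, out.2, y3.1} {y1.1} {y1.2, y2.1, y2.2} {y3.2} on (y2, y1, y3); out.j = own outer ports


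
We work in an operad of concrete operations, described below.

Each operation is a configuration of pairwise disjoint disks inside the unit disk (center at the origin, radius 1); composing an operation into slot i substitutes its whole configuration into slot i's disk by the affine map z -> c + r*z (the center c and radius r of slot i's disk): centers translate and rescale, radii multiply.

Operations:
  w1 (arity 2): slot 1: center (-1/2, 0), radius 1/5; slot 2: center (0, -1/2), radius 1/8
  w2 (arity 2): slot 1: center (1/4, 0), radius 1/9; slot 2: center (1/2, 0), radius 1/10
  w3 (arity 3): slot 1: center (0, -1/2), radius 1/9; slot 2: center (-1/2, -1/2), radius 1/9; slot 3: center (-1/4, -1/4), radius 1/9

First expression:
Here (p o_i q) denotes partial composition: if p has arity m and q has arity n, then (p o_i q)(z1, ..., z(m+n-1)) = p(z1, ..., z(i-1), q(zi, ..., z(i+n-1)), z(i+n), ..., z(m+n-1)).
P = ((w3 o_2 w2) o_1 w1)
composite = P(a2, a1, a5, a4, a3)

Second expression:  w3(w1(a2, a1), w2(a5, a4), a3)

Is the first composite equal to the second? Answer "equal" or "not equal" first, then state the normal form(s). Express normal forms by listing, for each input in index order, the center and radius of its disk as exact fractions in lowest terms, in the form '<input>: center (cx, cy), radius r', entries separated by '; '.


In normal form, the first expression is a1: center (0, -5/9), radius 1/72; a2: center (-1/18, -1/2), radius 1/45; a3: center (-1/4, -1/4), radius 1/9; a4: center (-4/9, -1/2), radius 1/90; a5: center (-17/36, -1/2), radius 1/81
In normal form, the second expression is a1: center (0, -5/9), radius 1/72; a2: center (-1/18, -1/2), radius 1/45; a3: center (-1/4, -1/4), radius 1/9; a4: center (-4/9, -1/2), radius 1/90; a5: center (-17/36, -1/2), radius 1/81
Same normal form: equal.

equal; the common form is a1: center (0, -5/9), radius 1/72; a2: center (-1/18, -1/2), radius 1/45; a3: center (-1/4, -1/4), radius 1/9; a4: center (-4/9, -1/2), radius 1/90; a5: center (-17/36, -1/2), radius 1/81
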